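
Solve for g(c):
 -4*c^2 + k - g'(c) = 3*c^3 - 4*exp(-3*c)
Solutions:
 g(c) = C1 - 3*c^4/4 - 4*c^3/3 + c*k - 4*exp(-3*c)/3


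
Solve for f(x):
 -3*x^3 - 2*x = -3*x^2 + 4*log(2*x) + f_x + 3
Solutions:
 f(x) = C1 - 3*x^4/4 + x^3 - x^2 - 4*x*log(x) - x*log(16) + x


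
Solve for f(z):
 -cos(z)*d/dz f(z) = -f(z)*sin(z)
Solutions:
 f(z) = C1/cos(z)


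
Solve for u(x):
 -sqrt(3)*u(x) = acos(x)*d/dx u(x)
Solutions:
 u(x) = C1*exp(-sqrt(3)*Integral(1/acos(x), x))


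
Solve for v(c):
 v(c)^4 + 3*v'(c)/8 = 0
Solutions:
 v(c) = (-1 - sqrt(3)*I)*(1/(C1 + 8*c))^(1/3)/2
 v(c) = (-1 + sqrt(3)*I)*(1/(C1 + 8*c))^(1/3)/2
 v(c) = (1/(C1 + 8*c))^(1/3)


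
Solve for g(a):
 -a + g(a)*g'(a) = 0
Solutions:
 g(a) = -sqrt(C1 + a^2)
 g(a) = sqrt(C1 + a^2)


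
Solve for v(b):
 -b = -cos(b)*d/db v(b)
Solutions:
 v(b) = C1 + Integral(b/cos(b), b)


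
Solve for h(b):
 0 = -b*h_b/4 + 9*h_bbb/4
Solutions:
 h(b) = C1 + Integral(C2*airyai(3^(1/3)*b/3) + C3*airybi(3^(1/3)*b/3), b)


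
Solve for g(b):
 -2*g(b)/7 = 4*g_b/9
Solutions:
 g(b) = C1*exp(-9*b/14)


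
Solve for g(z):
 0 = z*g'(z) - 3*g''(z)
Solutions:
 g(z) = C1 + C2*erfi(sqrt(6)*z/6)


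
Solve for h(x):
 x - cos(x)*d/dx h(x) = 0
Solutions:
 h(x) = C1 + Integral(x/cos(x), x)


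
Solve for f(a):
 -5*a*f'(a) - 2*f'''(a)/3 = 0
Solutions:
 f(a) = C1 + Integral(C2*airyai(-15^(1/3)*2^(2/3)*a/2) + C3*airybi(-15^(1/3)*2^(2/3)*a/2), a)


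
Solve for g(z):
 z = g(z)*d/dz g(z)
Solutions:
 g(z) = -sqrt(C1 + z^2)
 g(z) = sqrt(C1 + z^2)


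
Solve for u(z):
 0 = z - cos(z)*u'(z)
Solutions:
 u(z) = C1 + Integral(z/cos(z), z)


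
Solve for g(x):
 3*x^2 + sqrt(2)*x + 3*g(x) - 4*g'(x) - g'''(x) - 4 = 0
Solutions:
 g(x) = C1*exp(-x*(-8*18^(1/3)/(27 + sqrt(1497))^(1/3) + 12^(1/3)*(27 + sqrt(1497))^(1/3))/12)*sin(2^(1/3)*3^(1/6)*x*(2/(27 + sqrt(1497))^(1/3) + 2^(1/3)*3^(2/3)*(27 + sqrt(1497))^(1/3)/12)) + C2*exp(-x*(-8*18^(1/3)/(27 + sqrt(1497))^(1/3) + 12^(1/3)*(27 + sqrt(1497))^(1/3))/12)*cos(2^(1/3)*3^(1/6)*x*(2/(27 + sqrt(1497))^(1/3) + 2^(1/3)*3^(2/3)*(27 + sqrt(1497))^(1/3)/12)) + C3*exp(x*(-8*18^(1/3)/(27 + sqrt(1497))^(1/3) + 12^(1/3)*(27 + sqrt(1497))^(1/3))/6) - x^2 - 8*x/3 - sqrt(2)*x/3 - 20/9 - 4*sqrt(2)/9


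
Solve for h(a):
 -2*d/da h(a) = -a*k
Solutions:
 h(a) = C1 + a^2*k/4


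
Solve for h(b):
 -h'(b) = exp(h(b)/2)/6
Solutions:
 h(b) = 2*log(1/(C1 + b)) + 2*log(12)


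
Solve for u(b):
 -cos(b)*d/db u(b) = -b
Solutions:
 u(b) = C1 + Integral(b/cos(b), b)


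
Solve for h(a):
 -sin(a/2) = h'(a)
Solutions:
 h(a) = C1 + 2*cos(a/2)


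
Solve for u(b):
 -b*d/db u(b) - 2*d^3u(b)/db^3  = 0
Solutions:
 u(b) = C1 + Integral(C2*airyai(-2^(2/3)*b/2) + C3*airybi(-2^(2/3)*b/2), b)


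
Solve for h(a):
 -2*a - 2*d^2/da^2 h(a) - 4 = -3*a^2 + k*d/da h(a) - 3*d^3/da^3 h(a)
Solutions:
 h(a) = C1 + C2*exp(a*(1 - sqrt(3*k + 1))/3) + C3*exp(a*(sqrt(3*k + 1) + 1)/3) + a^3/k - a^2/k - 6*a^2/k^2 - 4*a/k + 22*a/k^2 + 24*a/k^3


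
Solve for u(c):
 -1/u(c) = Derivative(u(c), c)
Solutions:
 u(c) = -sqrt(C1 - 2*c)
 u(c) = sqrt(C1 - 2*c)


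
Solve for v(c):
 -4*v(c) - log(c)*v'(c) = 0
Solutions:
 v(c) = C1*exp(-4*li(c))


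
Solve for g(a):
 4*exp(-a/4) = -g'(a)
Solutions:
 g(a) = C1 + 16*exp(-a/4)


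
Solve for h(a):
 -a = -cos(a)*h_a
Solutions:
 h(a) = C1 + Integral(a/cos(a), a)


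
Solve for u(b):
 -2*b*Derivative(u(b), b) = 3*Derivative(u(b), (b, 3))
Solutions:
 u(b) = C1 + Integral(C2*airyai(-2^(1/3)*3^(2/3)*b/3) + C3*airybi(-2^(1/3)*3^(2/3)*b/3), b)


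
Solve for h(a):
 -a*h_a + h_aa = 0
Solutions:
 h(a) = C1 + C2*erfi(sqrt(2)*a/2)


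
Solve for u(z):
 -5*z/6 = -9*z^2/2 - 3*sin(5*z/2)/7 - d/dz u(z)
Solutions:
 u(z) = C1 - 3*z^3/2 + 5*z^2/12 + 6*cos(5*z/2)/35


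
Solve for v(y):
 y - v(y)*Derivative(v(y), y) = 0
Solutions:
 v(y) = -sqrt(C1 + y^2)
 v(y) = sqrt(C1 + y^2)


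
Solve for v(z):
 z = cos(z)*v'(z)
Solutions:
 v(z) = C1 + Integral(z/cos(z), z)


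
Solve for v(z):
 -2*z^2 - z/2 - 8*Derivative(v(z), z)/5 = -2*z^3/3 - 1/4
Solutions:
 v(z) = C1 + 5*z^4/48 - 5*z^3/12 - 5*z^2/32 + 5*z/32


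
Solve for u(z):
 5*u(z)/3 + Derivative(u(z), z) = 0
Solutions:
 u(z) = C1*exp(-5*z/3)


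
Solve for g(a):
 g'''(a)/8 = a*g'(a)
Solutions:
 g(a) = C1 + Integral(C2*airyai(2*a) + C3*airybi(2*a), a)


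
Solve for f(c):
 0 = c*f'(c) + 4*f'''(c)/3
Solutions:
 f(c) = C1 + Integral(C2*airyai(-6^(1/3)*c/2) + C3*airybi(-6^(1/3)*c/2), c)


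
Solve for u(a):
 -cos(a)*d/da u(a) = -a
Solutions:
 u(a) = C1 + Integral(a/cos(a), a)


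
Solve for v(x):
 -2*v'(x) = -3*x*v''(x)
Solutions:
 v(x) = C1 + C2*x^(5/3)


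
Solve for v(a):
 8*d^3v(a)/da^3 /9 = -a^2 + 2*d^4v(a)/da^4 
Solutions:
 v(a) = C1 + C2*a + C3*a^2 + C4*exp(4*a/9) - 3*a^5/160 - 27*a^4/128 - 243*a^3/128


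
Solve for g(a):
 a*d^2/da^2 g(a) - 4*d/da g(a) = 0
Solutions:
 g(a) = C1 + C2*a^5


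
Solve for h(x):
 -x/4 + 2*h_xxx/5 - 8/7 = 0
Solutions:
 h(x) = C1 + C2*x + C3*x^2 + 5*x^4/192 + 10*x^3/21


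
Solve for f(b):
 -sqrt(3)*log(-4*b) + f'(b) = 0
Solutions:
 f(b) = C1 + sqrt(3)*b*log(-b) + sqrt(3)*b*(-1 + 2*log(2))


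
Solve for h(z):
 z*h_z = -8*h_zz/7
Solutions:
 h(z) = C1 + C2*erf(sqrt(7)*z/4)


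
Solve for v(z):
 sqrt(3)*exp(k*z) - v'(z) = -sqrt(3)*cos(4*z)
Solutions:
 v(z) = C1 + sqrt(3)*sin(4*z)/4 + sqrt(3)*exp(k*z)/k


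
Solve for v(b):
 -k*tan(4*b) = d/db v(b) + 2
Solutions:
 v(b) = C1 - 2*b + k*log(cos(4*b))/4


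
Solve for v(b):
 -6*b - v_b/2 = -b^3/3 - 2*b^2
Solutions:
 v(b) = C1 + b^4/6 + 4*b^3/3 - 6*b^2


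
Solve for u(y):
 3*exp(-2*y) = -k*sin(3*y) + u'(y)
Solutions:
 u(y) = C1 - k*cos(3*y)/3 - 3*exp(-2*y)/2


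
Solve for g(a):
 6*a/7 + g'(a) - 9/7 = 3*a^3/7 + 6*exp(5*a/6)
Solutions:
 g(a) = C1 + 3*a^4/28 - 3*a^2/7 + 9*a/7 + 36*exp(5*a/6)/5


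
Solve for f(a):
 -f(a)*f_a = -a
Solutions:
 f(a) = -sqrt(C1 + a^2)
 f(a) = sqrt(C1 + a^2)


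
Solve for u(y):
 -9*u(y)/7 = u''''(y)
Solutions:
 u(y) = (C1*sin(sqrt(6)*7^(3/4)*y/14) + C2*cos(sqrt(6)*7^(3/4)*y/14))*exp(-sqrt(6)*7^(3/4)*y/14) + (C3*sin(sqrt(6)*7^(3/4)*y/14) + C4*cos(sqrt(6)*7^(3/4)*y/14))*exp(sqrt(6)*7^(3/4)*y/14)


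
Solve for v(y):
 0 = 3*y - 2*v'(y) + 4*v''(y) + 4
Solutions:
 v(y) = C1 + C2*exp(y/2) + 3*y^2/4 + 5*y


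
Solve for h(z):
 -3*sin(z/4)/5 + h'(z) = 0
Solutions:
 h(z) = C1 - 12*cos(z/4)/5


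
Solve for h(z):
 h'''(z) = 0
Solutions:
 h(z) = C1 + C2*z + C3*z^2


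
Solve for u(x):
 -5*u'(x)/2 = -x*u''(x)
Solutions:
 u(x) = C1 + C2*x^(7/2)


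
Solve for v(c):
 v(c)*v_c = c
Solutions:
 v(c) = -sqrt(C1 + c^2)
 v(c) = sqrt(C1 + c^2)


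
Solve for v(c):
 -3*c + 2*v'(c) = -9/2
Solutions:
 v(c) = C1 + 3*c^2/4 - 9*c/4


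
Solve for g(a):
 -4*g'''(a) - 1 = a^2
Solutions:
 g(a) = C1 + C2*a + C3*a^2 - a^5/240 - a^3/24


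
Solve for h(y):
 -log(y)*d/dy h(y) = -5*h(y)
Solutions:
 h(y) = C1*exp(5*li(y))


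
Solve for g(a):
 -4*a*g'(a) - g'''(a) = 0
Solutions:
 g(a) = C1 + Integral(C2*airyai(-2^(2/3)*a) + C3*airybi(-2^(2/3)*a), a)


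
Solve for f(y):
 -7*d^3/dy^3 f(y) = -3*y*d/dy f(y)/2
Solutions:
 f(y) = C1 + Integral(C2*airyai(14^(2/3)*3^(1/3)*y/14) + C3*airybi(14^(2/3)*3^(1/3)*y/14), y)


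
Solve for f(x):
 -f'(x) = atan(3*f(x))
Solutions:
 Integral(1/atan(3*_y), (_y, f(x))) = C1 - x


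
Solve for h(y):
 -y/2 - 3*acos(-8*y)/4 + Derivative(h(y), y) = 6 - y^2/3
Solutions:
 h(y) = C1 - y^3/9 + y^2/4 + 3*y*acos(-8*y)/4 + 6*y + 3*sqrt(1 - 64*y^2)/32


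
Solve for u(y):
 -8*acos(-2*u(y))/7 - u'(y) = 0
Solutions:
 Integral(1/acos(-2*_y), (_y, u(y))) = C1 - 8*y/7


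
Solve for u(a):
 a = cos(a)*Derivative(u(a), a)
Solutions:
 u(a) = C1 + Integral(a/cos(a), a)


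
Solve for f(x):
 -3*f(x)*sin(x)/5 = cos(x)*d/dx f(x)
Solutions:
 f(x) = C1*cos(x)^(3/5)


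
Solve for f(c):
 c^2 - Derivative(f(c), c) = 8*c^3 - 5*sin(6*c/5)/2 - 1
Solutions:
 f(c) = C1 - 2*c^4 + c^3/3 + c - 25*cos(6*c/5)/12


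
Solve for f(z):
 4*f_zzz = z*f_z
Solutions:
 f(z) = C1 + Integral(C2*airyai(2^(1/3)*z/2) + C3*airybi(2^(1/3)*z/2), z)


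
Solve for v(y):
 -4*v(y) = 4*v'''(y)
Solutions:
 v(y) = C3*exp(-y) + (C1*sin(sqrt(3)*y/2) + C2*cos(sqrt(3)*y/2))*exp(y/2)


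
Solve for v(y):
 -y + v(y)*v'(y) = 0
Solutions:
 v(y) = -sqrt(C1 + y^2)
 v(y) = sqrt(C1 + y^2)


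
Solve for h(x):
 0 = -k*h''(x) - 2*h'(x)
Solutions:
 h(x) = C1 + C2*exp(-2*x/k)


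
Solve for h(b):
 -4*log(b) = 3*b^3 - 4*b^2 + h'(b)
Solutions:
 h(b) = C1 - 3*b^4/4 + 4*b^3/3 - 4*b*log(b) + 4*b


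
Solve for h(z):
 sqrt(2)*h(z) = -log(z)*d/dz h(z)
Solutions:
 h(z) = C1*exp(-sqrt(2)*li(z))


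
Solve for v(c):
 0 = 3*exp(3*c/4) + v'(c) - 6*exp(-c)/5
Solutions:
 v(c) = C1 - 4*exp(3*c/4) - 6*exp(-c)/5


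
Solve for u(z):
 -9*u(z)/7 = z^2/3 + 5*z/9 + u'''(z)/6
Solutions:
 u(z) = C3*exp(-3*2^(1/3)*7^(2/3)*z/7) - 7*z^2/27 - 35*z/81 + (C1*sin(3*2^(1/3)*sqrt(3)*7^(2/3)*z/14) + C2*cos(3*2^(1/3)*sqrt(3)*7^(2/3)*z/14))*exp(3*2^(1/3)*7^(2/3)*z/14)


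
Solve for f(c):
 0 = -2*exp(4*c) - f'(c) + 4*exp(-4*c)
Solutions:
 f(c) = C1 - exp(4*c)/2 - exp(-4*c)


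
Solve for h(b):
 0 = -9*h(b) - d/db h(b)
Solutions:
 h(b) = C1*exp(-9*b)


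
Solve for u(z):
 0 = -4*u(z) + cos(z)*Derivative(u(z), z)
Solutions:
 u(z) = C1*(sin(z)^2 + 2*sin(z) + 1)/(sin(z)^2 - 2*sin(z) + 1)


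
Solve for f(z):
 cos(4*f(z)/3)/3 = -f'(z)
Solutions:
 z/3 - 3*log(sin(4*f(z)/3) - 1)/8 + 3*log(sin(4*f(z)/3) + 1)/8 = C1


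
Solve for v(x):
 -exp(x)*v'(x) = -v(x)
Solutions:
 v(x) = C1*exp(-exp(-x))


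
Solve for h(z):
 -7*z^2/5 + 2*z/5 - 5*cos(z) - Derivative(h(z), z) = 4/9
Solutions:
 h(z) = C1 - 7*z^3/15 + z^2/5 - 4*z/9 - 5*sin(z)


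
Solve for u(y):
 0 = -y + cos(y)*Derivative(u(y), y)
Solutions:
 u(y) = C1 + Integral(y/cos(y), y)


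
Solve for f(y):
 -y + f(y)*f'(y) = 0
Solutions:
 f(y) = -sqrt(C1 + y^2)
 f(y) = sqrt(C1 + y^2)


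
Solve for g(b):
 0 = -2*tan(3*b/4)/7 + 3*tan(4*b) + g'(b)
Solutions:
 g(b) = C1 - 8*log(cos(3*b/4))/21 + 3*log(cos(4*b))/4


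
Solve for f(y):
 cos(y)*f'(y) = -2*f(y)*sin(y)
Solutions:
 f(y) = C1*cos(y)^2


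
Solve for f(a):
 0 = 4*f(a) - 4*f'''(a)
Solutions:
 f(a) = C3*exp(a) + (C1*sin(sqrt(3)*a/2) + C2*cos(sqrt(3)*a/2))*exp(-a/2)


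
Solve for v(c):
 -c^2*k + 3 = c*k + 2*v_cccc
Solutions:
 v(c) = C1 + C2*c + C3*c^2 + C4*c^3 - c^6*k/720 - c^5*k/240 + c^4/16


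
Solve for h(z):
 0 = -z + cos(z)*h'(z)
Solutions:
 h(z) = C1 + Integral(z/cos(z), z)


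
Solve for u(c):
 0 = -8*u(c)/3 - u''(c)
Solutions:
 u(c) = C1*sin(2*sqrt(6)*c/3) + C2*cos(2*sqrt(6)*c/3)


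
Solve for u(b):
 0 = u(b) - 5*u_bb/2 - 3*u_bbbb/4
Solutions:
 u(b) = C1*exp(-sqrt(3)*b*sqrt(-5 + sqrt(37))/3) + C2*exp(sqrt(3)*b*sqrt(-5 + sqrt(37))/3) + C3*sin(sqrt(3)*b*sqrt(5 + sqrt(37))/3) + C4*cos(sqrt(3)*b*sqrt(5 + sqrt(37))/3)


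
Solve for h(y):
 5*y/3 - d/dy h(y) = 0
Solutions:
 h(y) = C1 + 5*y^2/6


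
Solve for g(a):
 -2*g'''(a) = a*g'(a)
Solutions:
 g(a) = C1 + Integral(C2*airyai(-2^(2/3)*a/2) + C3*airybi(-2^(2/3)*a/2), a)


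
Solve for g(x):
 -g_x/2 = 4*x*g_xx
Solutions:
 g(x) = C1 + C2*x^(7/8)


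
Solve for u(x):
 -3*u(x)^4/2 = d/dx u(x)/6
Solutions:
 u(x) = (-3^(2/3) - 3*3^(1/6)*I)*(1/(C1 + 9*x))^(1/3)/6
 u(x) = (-3^(2/3) + 3*3^(1/6)*I)*(1/(C1 + 9*x))^(1/3)/6
 u(x) = (1/(C1 + 27*x))^(1/3)


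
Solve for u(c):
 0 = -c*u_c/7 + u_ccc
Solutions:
 u(c) = C1 + Integral(C2*airyai(7^(2/3)*c/7) + C3*airybi(7^(2/3)*c/7), c)


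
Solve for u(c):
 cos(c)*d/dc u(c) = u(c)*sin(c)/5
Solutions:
 u(c) = C1/cos(c)^(1/5)


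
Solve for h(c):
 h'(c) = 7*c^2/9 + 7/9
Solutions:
 h(c) = C1 + 7*c^3/27 + 7*c/9


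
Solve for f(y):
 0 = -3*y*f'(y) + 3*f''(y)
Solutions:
 f(y) = C1 + C2*erfi(sqrt(2)*y/2)


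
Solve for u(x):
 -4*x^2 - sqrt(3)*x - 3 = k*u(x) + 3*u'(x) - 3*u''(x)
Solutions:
 u(x) = C1*exp(x*(-sqrt(3)*sqrt(4*k + 3) + 3)/6) + C2*exp(x*(sqrt(3)*sqrt(4*k + 3) + 3)/6) - 4*x^2/k - sqrt(3)*x/k - 3/k + 24*x/k^2 - 24/k^2 + 3*sqrt(3)/k^2 - 72/k^3


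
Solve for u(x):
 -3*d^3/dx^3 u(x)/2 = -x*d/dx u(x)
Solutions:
 u(x) = C1 + Integral(C2*airyai(2^(1/3)*3^(2/3)*x/3) + C3*airybi(2^(1/3)*3^(2/3)*x/3), x)


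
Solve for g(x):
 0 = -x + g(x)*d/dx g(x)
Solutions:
 g(x) = -sqrt(C1 + x^2)
 g(x) = sqrt(C1 + x^2)


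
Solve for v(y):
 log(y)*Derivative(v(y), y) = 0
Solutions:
 v(y) = C1


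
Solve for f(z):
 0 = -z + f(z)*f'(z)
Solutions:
 f(z) = -sqrt(C1 + z^2)
 f(z) = sqrt(C1 + z^2)


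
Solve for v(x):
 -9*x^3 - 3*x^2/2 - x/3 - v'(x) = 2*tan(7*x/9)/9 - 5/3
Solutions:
 v(x) = C1 - 9*x^4/4 - x^3/2 - x^2/6 + 5*x/3 + 2*log(cos(7*x/9))/7


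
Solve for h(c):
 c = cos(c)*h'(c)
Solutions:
 h(c) = C1 + Integral(c/cos(c), c)


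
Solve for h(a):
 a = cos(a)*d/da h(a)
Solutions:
 h(a) = C1 + Integral(a/cos(a), a)


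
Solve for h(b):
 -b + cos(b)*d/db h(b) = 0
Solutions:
 h(b) = C1 + Integral(b/cos(b), b)


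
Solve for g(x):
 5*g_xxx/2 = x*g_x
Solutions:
 g(x) = C1 + Integral(C2*airyai(2^(1/3)*5^(2/3)*x/5) + C3*airybi(2^(1/3)*5^(2/3)*x/5), x)


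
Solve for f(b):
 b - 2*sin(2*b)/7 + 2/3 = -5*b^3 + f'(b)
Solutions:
 f(b) = C1 + 5*b^4/4 + b^2/2 + 2*b/3 + cos(2*b)/7


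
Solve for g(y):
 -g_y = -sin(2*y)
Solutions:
 g(y) = C1 - cos(2*y)/2


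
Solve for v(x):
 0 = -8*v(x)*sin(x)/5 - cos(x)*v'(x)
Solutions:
 v(x) = C1*cos(x)^(8/5)


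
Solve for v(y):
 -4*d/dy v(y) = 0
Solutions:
 v(y) = C1


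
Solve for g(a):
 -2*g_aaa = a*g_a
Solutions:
 g(a) = C1 + Integral(C2*airyai(-2^(2/3)*a/2) + C3*airybi(-2^(2/3)*a/2), a)


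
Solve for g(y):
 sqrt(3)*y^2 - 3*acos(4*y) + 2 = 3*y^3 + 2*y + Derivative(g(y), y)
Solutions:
 g(y) = C1 - 3*y^4/4 + sqrt(3)*y^3/3 - y^2 - 3*y*acos(4*y) + 2*y + 3*sqrt(1 - 16*y^2)/4


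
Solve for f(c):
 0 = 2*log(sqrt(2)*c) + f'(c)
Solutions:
 f(c) = C1 - 2*c*log(c) - c*log(2) + 2*c


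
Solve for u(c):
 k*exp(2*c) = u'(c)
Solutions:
 u(c) = C1 + k*exp(2*c)/2


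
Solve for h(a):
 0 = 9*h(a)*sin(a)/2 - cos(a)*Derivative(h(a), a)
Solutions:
 h(a) = C1/cos(a)^(9/2)


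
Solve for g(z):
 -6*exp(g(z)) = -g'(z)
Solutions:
 g(z) = log(-1/(C1 + 6*z))


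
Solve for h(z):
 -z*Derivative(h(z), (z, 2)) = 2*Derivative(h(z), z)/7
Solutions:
 h(z) = C1 + C2*z^(5/7)


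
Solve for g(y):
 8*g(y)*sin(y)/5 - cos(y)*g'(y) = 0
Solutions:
 g(y) = C1/cos(y)^(8/5)


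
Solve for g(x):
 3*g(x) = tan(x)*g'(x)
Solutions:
 g(x) = C1*sin(x)^3


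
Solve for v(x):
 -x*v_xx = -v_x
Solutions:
 v(x) = C1 + C2*x^2


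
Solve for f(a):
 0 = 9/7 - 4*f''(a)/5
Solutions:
 f(a) = C1 + C2*a + 45*a^2/56


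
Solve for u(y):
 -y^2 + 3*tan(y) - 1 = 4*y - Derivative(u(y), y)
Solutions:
 u(y) = C1 + y^3/3 + 2*y^2 + y + 3*log(cos(y))


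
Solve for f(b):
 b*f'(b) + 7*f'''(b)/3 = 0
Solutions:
 f(b) = C1 + Integral(C2*airyai(-3^(1/3)*7^(2/3)*b/7) + C3*airybi(-3^(1/3)*7^(2/3)*b/7), b)


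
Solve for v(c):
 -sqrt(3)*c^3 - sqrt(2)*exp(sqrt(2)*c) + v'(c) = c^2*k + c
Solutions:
 v(c) = C1 + sqrt(3)*c^4/4 + c^3*k/3 + c^2/2 + exp(sqrt(2)*c)


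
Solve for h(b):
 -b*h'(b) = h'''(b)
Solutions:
 h(b) = C1 + Integral(C2*airyai(-b) + C3*airybi(-b), b)


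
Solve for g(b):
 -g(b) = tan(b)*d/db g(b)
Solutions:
 g(b) = C1/sin(b)


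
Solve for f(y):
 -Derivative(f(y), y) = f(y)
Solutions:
 f(y) = C1*exp(-y)


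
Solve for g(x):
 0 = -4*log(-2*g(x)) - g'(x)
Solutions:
 Integral(1/(log(-_y) + log(2)), (_y, g(x)))/4 = C1 - x


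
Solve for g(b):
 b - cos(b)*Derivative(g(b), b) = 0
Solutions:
 g(b) = C1 + Integral(b/cos(b), b)


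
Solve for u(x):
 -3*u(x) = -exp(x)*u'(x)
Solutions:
 u(x) = C1*exp(-3*exp(-x))


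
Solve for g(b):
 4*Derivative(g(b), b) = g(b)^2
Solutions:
 g(b) = -4/(C1 + b)


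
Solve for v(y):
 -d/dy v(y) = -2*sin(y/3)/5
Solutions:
 v(y) = C1 - 6*cos(y/3)/5


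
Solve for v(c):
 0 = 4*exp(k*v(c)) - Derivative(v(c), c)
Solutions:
 v(c) = Piecewise((log(-1/(C1*k + 4*c*k))/k, Ne(k, 0)), (nan, True))
 v(c) = Piecewise((C1 + 4*c, Eq(k, 0)), (nan, True))


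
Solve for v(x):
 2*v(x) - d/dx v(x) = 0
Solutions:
 v(x) = C1*exp(2*x)


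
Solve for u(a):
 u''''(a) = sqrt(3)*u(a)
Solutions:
 u(a) = C1*exp(-3^(1/8)*a) + C2*exp(3^(1/8)*a) + C3*sin(3^(1/8)*a) + C4*cos(3^(1/8)*a)


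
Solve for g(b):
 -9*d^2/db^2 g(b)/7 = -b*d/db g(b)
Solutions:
 g(b) = C1 + C2*erfi(sqrt(14)*b/6)


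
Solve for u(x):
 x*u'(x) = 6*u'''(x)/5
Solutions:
 u(x) = C1 + Integral(C2*airyai(5^(1/3)*6^(2/3)*x/6) + C3*airybi(5^(1/3)*6^(2/3)*x/6), x)


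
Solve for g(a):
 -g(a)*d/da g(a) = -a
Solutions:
 g(a) = -sqrt(C1 + a^2)
 g(a) = sqrt(C1 + a^2)


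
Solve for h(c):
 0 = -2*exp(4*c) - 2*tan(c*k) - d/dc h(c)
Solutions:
 h(c) = C1 - 2*Piecewise((-log(cos(c*k))/k, Ne(k, 0)), (0, True)) - exp(4*c)/2


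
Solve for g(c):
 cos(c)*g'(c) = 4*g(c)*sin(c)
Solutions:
 g(c) = C1/cos(c)^4


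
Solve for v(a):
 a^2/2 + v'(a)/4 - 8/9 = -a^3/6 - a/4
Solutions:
 v(a) = C1 - a^4/6 - 2*a^3/3 - a^2/2 + 32*a/9


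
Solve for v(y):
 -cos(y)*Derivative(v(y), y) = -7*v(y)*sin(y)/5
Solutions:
 v(y) = C1/cos(y)^(7/5)


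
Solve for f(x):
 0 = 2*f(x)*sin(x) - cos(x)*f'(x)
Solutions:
 f(x) = C1/cos(x)^2


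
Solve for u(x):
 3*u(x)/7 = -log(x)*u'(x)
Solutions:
 u(x) = C1*exp(-3*li(x)/7)


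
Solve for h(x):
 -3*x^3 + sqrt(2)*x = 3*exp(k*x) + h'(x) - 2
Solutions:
 h(x) = C1 - 3*x^4/4 + sqrt(2)*x^2/2 + 2*x - 3*exp(k*x)/k


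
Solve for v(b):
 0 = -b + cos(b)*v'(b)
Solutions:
 v(b) = C1 + Integral(b/cos(b), b)


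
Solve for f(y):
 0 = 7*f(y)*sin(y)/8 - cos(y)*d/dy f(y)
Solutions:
 f(y) = C1/cos(y)^(7/8)


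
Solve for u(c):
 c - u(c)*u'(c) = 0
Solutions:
 u(c) = -sqrt(C1 + c^2)
 u(c) = sqrt(C1 + c^2)


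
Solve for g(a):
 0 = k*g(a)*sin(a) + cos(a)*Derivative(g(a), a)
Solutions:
 g(a) = C1*exp(k*log(cos(a)))


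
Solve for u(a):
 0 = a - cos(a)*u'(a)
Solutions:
 u(a) = C1 + Integral(a/cos(a), a)


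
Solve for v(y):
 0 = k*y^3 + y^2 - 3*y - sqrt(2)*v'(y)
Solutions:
 v(y) = C1 + sqrt(2)*k*y^4/8 + sqrt(2)*y^3/6 - 3*sqrt(2)*y^2/4


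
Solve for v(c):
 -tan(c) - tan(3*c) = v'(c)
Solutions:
 v(c) = C1 + log(cos(c)) + log(cos(3*c))/3


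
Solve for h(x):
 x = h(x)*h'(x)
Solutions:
 h(x) = -sqrt(C1 + x^2)
 h(x) = sqrt(C1 + x^2)


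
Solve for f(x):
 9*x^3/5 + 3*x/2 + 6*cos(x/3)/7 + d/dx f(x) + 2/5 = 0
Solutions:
 f(x) = C1 - 9*x^4/20 - 3*x^2/4 - 2*x/5 - 18*sin(x/3)/7


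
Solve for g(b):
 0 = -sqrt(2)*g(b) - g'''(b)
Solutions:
 g(b) = C3*exp(-2^(1/6)*b) + (C1*sin(2^(1/6)*sqrt(3)*b/2) + C2*cos(2^(1/6)*sqrt(3)*b/2))*exp(2^(1/6)*b/2)


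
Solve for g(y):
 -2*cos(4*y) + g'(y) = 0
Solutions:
 g(y) = C1 + sin(4*y)/2


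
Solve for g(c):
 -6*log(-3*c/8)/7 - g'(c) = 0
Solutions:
 g(c) = C1 - 6*c*log(-c)/7 + 6*c*(-log(3) + 1 + 3*log(2))/7


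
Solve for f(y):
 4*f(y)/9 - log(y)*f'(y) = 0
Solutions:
 f(y) = C1*exp(4*li(y)/9)


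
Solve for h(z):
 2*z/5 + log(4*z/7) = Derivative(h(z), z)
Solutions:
 h(z) = C1 + z^2/5 + z*log(z) - z + z*log(4/7)


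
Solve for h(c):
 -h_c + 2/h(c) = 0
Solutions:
 h(c) = -sqrt(C1 + 4*c)
 h(c) = sqrt(C1 + 4*c)


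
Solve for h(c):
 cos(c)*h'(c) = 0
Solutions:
 h(c) = C1


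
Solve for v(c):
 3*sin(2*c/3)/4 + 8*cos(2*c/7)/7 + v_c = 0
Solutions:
 v(c) = C1 - 4*sin(2*c/7) + 9*cos(2*c/3)/8


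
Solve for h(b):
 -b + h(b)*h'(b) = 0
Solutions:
 h(b) = -sqrt(C1 + b^2)
 h(b) = sqrt(C1 + b^2)


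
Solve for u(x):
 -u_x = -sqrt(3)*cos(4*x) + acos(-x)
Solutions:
 u(x) = C1 - x*acos(-x) - sqrt(1 - x^2) + sqrt(3)*sin(4*x)/4


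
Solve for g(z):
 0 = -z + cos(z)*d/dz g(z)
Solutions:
 g(z) = C1 + Integral(z/cos(z), z)


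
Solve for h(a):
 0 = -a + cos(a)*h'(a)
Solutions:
 h(a) = C1 + Integral(a/cos(a), a)


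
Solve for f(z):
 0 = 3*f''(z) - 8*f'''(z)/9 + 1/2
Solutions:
 f(z) = C1 + C2*z + C3*exp(27*z/8) - z^2/12


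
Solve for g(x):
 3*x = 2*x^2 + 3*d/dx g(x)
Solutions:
 g(x) = C1 - 2*x^3/9 + x^2/2


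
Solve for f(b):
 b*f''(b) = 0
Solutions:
 f(b) = C1 + C2*b


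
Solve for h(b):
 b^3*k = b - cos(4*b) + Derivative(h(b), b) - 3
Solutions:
 h(b) = C1 + b^4*k/4 - b^2/2 + 3*b + sin(4*b)/4


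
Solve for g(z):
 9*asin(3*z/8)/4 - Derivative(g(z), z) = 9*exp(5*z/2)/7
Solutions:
 g(z) = C1 + 9*z*asin(3*z/8)/4 + 3*sqrt(64 - 9*z^2)/4 - 18*exp(5*z/2)/35


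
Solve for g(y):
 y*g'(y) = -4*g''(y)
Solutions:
 g(y) = C1 + C2*erf(sqrt(2)*y/4)


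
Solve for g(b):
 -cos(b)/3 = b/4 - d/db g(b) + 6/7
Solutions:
 g(b) = C1 + b^2/8 + 6*b/7 + sin(b)/3


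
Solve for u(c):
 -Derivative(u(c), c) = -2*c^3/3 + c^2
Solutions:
 u(c) = C1 + c^4/6 - c^3/3


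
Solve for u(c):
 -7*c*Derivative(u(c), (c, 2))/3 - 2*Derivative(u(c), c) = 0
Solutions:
 u(c) = C1 + C2*c^(1/7)


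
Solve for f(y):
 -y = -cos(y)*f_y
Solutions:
 f(y) = C1 + Integral(y/cos(y), y)


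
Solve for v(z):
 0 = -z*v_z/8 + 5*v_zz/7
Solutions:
 v(z) = C1 + C2*erfi(sqrt(35)*z/20)


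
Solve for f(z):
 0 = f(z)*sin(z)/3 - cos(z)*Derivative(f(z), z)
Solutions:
 f(z) = C1/cos(z)^(1/3)


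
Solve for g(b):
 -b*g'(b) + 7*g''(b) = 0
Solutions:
 g(b) = C1 + C2*erfi(sqrt(14)*b/14)


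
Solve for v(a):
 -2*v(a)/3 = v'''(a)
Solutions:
 v(a) = C3*exp(-2^(1/3)*3^(2/3)*a/3) + (C1*sin(2^(1/3)*3^(1/6)*a/2) + C2*cos(2^(1/3)*3^(1/6)*a/2))*exp(2^(1/3)*3^(2/3)*a/6)


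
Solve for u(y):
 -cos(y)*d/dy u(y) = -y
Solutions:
 u(y) = C1 + Integral(y/cos(y), y)


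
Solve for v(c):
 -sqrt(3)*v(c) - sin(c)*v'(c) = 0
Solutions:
 v(c) = C1*(cos(c) + 1)^(sqrt(3)/2)/(cos(c) - 1)^(sqrt(3)/2)


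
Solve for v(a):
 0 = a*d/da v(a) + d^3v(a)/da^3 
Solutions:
 v(a) = C1 + Integral(C2*airyai(-a) + C3*airybi(-a), a)


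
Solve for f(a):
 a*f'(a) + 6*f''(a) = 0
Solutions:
 f(a) = C1 + C2*erf(sqrt(3)*a/6)


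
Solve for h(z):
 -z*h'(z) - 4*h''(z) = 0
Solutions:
 h(z) = C1 + C2*erf(sqrt(2)*z/4)


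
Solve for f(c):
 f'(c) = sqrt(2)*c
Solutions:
 f(c) = C1 + sqrt(2)*c^2/2


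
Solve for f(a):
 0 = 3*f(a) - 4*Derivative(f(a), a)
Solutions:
 f(a) = C1*exp(3*a/4)


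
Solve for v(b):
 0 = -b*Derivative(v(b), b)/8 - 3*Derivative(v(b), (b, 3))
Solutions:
 v(b) = C1 + Integral(C2*airyai(-3^(2/3)*b/6) + C3*airybi(-3^(2/3)*b/6), b)


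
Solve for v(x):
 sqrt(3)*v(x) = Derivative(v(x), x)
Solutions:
 v(x) = C1*exp(sqrt(3)*x)


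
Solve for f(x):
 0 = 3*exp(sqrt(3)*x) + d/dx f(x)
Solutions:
 f(x) = C1 - sqrt(3)*exp(sqrt(3)*x)


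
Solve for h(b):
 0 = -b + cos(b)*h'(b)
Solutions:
 h(b) = C1 + Integral(b/cos(b), b)


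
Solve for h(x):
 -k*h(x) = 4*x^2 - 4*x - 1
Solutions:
 h(x) = (-4*x^2 + 4*x + 1)/k


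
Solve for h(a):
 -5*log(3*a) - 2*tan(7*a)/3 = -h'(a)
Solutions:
 h(a) = C1 + 5*a*log(a) - 5*a + 5*a*log(3) - 2*log(cos(7*a))/21


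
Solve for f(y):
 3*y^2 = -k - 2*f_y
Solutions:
 f(y) = C1 - k*y/2 - y^3/2


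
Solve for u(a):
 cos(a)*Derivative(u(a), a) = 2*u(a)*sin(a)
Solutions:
 u(a) = C1/cos(a)^2


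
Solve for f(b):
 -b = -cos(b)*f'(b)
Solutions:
 f(b) = C1 + Integral(b/cos(b), b)


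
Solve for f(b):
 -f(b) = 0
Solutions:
 f(b) = 0


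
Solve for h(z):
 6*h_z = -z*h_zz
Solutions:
 h(z) = C1 + C2/z^5


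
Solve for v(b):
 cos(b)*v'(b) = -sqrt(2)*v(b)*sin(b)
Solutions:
 v(b) = C1*cos(b)^(sqrt(2))


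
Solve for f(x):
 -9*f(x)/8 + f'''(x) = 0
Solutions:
 f(x) = C3*exp(3^(2/3)*x/2) + (C1*sin(3*3^(1/6)*x/4) + C2*cos(3*3^(1/6)*x/4))*exp(-3^(2/3)*x/4)


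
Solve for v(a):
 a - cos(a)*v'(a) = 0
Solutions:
 v(a) = C1 + Integral(a/cos(a), a)


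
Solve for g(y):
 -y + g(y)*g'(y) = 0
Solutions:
 g(y) = -sqrt(C1 + y^2)
 g(y) = sqrt(C1 + y^2)


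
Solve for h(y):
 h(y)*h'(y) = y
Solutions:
 h(y) = -sqrt(C1 + y^2)
 h(y) = sqrt(C1 + y^2)


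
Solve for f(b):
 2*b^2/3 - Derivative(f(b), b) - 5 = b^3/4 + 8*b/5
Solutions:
 f(b) = C1 - b^4/16 + 2*b^3/9 - 4*b^2/5 - 5*b


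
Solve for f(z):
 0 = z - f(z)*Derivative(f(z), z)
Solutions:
 f(z) = -sqrt(C1 + z^2)
 f(z) = sqrt(C1 + z^2)


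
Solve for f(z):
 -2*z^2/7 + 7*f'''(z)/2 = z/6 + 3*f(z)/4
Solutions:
 f(z) = C3*exp(14^(2/3)*3^(1/3)*z/14) - 8*z^2/21 - 2*z/9 + (C1*sin(14^(2/3)*3^(5/6)*z/28) + C2*cos(14^(2/3)*3^(5/6)*z/28))*exp(-14^(2/3)*3^(1/3)*z/28)


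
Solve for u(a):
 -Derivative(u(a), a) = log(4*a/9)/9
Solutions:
 u(a) = C1 - a*log(a)/9 - 2*a*log(2)/9 + a/9 + 2*a*log(3)/9


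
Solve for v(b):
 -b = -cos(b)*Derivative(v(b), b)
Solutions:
 v(b) = C1 + Integral(b/cos(b), b)


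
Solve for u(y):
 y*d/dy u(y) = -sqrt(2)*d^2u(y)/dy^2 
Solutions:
 u(y) = C1 + C2*erf(2^(1/4)*y/2)


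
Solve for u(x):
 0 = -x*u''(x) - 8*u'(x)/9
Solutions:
 u(x) = C1 + C2*x^(1/9)


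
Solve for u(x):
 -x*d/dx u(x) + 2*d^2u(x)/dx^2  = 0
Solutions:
 u(x) = C1 + C2*erfi(x/2)


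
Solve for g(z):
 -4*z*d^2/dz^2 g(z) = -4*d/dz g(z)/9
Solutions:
 g(z) = C1 + C2*z^(10/9)


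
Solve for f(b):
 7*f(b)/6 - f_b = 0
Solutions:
 f(b) = C1*exp(7*b/6)


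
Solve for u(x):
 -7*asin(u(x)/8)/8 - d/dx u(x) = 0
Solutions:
 Integral(1/asin(_y/8), (_y, u(x))) = C1 - 7*x/8


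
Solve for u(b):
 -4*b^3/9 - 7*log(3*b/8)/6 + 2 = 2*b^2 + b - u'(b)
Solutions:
 u(b) = C1 + b^4/9 + 2*b^3/3 + b^2/2 + 7*b*log(b)/6 - 19*b/6 - 7*b*log(2)/2 + 7*b*log(3)/6


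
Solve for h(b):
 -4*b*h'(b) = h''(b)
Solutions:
 h(b) = C1 + C2*erf(sqrt(2)*b)


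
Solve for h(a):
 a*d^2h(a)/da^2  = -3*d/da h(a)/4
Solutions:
 h(a) = C1 + C2*a^(1/4)


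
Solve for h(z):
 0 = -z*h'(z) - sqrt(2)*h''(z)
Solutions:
 h(z) = C1 + C2*erf(2^(1/4)*z/2)


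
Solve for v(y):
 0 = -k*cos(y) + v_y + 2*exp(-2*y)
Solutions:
 v(y) = C1 + k*sin(y) + exp(-2*y)


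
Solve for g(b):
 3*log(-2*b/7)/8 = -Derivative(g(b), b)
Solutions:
 g(b) = C1 - 3*b*log(-b)/8 + 3*b*(-log(2) + 1 + log(7))/8


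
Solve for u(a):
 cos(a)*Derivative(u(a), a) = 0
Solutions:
 u(a) = C1


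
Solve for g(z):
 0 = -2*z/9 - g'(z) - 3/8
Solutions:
 g(z) = C1 - z^2/9 - 3*z/8


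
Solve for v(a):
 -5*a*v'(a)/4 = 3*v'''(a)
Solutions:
 v(a) = C1 + Integral(C2*airyai(-90^(1/3)*a/6) + C3*airybi(-90^(1/3)*a/6), a)


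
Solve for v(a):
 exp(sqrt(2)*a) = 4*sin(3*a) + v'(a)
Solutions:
 v(a) = C1 + sqrt(2)*exp(sqrt(2)*a)/2 + 4*cos(3*a)/3


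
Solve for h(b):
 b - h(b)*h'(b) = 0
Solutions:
 h(b) = -sqrt(C1 + b^2)
 h(b) = sqrt(C1 + b^2)


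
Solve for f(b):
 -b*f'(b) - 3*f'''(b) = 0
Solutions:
 f(b) = C1 + Integral(C2*airyai(-3^(2/3)*b/3) + C3*airybi(-3^(2/3)*b/3), b)


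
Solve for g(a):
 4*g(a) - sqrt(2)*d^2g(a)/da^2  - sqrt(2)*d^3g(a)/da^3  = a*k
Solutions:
 g(a) = C1*exp(-a*((-1/27 + sqrt(-1 + (1 - 27*sqrt(2))^2)/27 + sqrt(2))^(-1/3) + 6 + 9*(-1/27 + sqrt(-1 + (1 - 27*sqrt(2))^2)/27 + sqrt(2))^(1/3))/18)*sin(sqrt(3)*a*(-9*(-1/27 + sqrt(-4 + 729*(2/27 - 2*sqrt(2))^2)/54 + sqrt(2))^(1/3) + (-1/27 + sqrt(-4 + 729*(2/27 - 2*sqrt(2))^2)/54 + sqrt(2))^(-1/3))/18) + C2*exp(-a*((-1/27 + sqrt(-1 + (1 - 27*sqrt(2))^2)/27 + sqrt(2))^(-1/3) + 6 + 9*(-1/27 + sqrt(-1 + (1 - 27*sqrt(2))^2)/27 + sqrt(2))^(1/3))/18)*cos(sqrt(3)*a*(-9*(-1/27 + sqrt(-4 + 729*(2/27 - 2*sqrt(2))^2)/54 + sqrt(2))^(1/3) + (-1/27 + sqrt(-4 + 729*(2/27 - 2*sqrt(2))^2)/54 + sqrt(2))^(-1/3))/18) + C3*exp(a*(-1/3 + 1/(9*(-1/27 + sqrt(-1 + (1 - 27*sqrt(2))^2)/27 + sqrt(2))^(1/3)) + (-1/27 + sqrt(-1 + (1 - 27*sqrt(2))^2)/27 + sqrt(2))^(1/3))) + a*k/4


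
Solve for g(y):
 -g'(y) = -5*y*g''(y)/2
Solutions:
 g(y) = C1 + C2*y^(7/5)


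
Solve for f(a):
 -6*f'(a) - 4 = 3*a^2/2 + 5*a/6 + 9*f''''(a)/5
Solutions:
 f(a) = C1 + C4*exp(-10^(1/3)*3^(2/3)*a/3) - a^3/12 - 5*a^2/72 - 2*a/3 + (C2*sin(10^(1/3)*3^(1/6)*a/2) + C3*cos(10^(1/3)*3^(1/6)*a/2))*exp(10^(1/3)*3^(2/3)*a/6)


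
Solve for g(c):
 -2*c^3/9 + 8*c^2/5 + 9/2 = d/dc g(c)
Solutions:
 g(c) = C1 - c^4/18 + 8*c^3/15 + 9*c/2


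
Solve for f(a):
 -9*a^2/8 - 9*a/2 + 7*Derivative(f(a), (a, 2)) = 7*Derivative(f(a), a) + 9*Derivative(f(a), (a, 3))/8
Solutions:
 f(a) = C1 + C2*exp(2*a*(14 - sqrt(70))/9) + C3*exp(2*a*(sqrt(70) + 14)/9) - 3*a^3/56 - 27*a^2/56 - 1431*a/1568


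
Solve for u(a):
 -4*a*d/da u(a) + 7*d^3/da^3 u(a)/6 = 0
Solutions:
 u(a) = C1 + Integral(C2*airyai(2*3^(1/3)*7^(2/3)*a/7) + C3*airybi(2*3^(1/3)*7^(2/3)*a/7), a)


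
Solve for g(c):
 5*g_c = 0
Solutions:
 g(c) = C1


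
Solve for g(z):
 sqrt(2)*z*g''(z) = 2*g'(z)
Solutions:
 g(z) = C1 + C2*z^(1 + sqrt(2))


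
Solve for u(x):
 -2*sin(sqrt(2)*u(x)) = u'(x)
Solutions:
 u(x) = sqrt(2)*(pi - acos((-exp(2*sqrt(2)*C1) - exp(4*sqrt(2)*x))/(exp(2*sqrt(2)*C1) - exp(4*sqrt(2)*x)))/2)
 u(x) = sqrt(2)*acos((-exp(2*sqrt(2)*C1) - exp(4*sqrt(2)*x))/(exp(2*sqrt(2)*C1) - exp(4*sqrt(2)*x)))/2


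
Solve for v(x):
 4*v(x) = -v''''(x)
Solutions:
 v(x) = (C1*sin(x) + C2*cos(x))*exp(-x) + (C3*sin(x) + C4*cos(x))*exp(x)


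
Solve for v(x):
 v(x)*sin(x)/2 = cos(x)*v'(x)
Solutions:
 v(x) = C1/sqrt(cos(x))


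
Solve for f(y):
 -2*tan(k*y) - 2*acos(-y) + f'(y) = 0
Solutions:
 f(y) = C1 + 2*y*acos(-y) + 2*sqrt(1 - y^2) + 2*Piecewise((-log(cos(k*y))/k, Ne(k, 0)), (0, True))


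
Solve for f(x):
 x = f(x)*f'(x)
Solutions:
 f(x) = -sqrt(C1 + x^2)
 f(x) = sqrt(C1 + x^2)


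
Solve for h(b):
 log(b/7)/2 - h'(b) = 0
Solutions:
 h(b) = C1 + b*log(b)/2 - b*log(7)/2 - b/2


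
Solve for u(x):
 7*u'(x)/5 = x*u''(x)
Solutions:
 u(x) = C1 + C2*x^(12/5)


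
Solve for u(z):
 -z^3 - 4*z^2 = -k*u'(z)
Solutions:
 u(z) = C1 + z^4/(4*k) + 4*z^3/(3*k)


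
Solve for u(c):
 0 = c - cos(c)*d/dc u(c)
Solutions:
 u(c) = C1 + Integral(c/cos(c), c)


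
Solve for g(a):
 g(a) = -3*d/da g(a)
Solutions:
 g(a) = C1*exp(-a/3)


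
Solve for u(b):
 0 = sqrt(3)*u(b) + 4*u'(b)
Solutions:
 u(b) = C1*exp(-sqrt(3)*b/4)


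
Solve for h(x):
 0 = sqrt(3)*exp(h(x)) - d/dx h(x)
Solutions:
 h(x) = log(-1/(C1 + sqrt(3)*x))


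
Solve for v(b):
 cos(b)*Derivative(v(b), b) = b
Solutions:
 v(b) = C1 + Integral(b/cos(b), b)


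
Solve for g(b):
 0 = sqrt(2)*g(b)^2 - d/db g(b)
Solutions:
 g(b) = -1/(C1 + sqrt(2)*b)


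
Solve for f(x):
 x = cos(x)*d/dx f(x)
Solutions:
 f(x) = C1 + Integral(x/cos(x), x)


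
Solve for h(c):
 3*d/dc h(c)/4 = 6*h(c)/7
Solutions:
 h(c) = C1*exp(8*c/7)


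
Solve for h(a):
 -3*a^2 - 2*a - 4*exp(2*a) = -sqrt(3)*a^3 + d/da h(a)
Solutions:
 h(a) = C1 + sqrt(3)*a^4/4 - a^3 - a^2 - 2*exp(2*a)


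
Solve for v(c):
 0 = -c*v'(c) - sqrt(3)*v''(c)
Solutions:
 v(c) = C1 + C2*erf(sqrt(2)*3^(3/4)*c/6)


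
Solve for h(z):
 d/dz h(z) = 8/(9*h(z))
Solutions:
 h(z) = -sqrt(C1 + 16*z)/3
 h(z) = sqrt(C1 + 16*z)/3


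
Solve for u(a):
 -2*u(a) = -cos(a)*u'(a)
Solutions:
 u(a) = C1*(sin(a) + 1)/(sin(a) - 1)


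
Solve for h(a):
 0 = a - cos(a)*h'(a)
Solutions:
 h(a) = C1 + Integral(a/cos(a), a)


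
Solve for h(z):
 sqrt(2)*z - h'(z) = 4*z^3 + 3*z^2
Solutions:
 h(z) = C1 - z^4 - z^3 + sqrt(2)*z^2/2


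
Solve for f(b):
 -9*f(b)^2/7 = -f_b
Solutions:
 f(b) = -7/(C1 + 9*b)


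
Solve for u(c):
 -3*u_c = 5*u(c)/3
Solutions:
 u(c) = C1*exp(-5*c/9)


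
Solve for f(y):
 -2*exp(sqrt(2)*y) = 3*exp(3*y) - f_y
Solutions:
 f(y) = C1 + exp(3*y) + sqrt(2)*exp(sqrt(2)*y)


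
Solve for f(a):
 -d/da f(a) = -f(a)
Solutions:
 f(a) = C1*exp(a)


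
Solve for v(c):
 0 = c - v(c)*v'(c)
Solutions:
 v(c) = -sqrt(C1 + c^2)
 v(c) = sqrt(C1 + c^2)


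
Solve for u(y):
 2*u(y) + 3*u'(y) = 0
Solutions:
 u(y) = C1*exp(-2*y/3)


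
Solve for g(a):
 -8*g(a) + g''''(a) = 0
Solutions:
 g(a) = C1*exp(-2^(3/4)*a) + C2*exp(2^(3/4)*a) + C3*sin(2^(3/4)*a) + C4*cos(2^(3/4)*a)


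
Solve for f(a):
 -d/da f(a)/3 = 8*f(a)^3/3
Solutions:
 f(a) = -sqrt(2)*sqrt(-1/(C1 - 8*a))/2
 f(a) = sqrt(2)*sqrt(-1/(C1 - 8*a))/2


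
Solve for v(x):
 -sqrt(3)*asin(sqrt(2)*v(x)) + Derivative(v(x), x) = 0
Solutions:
 Integral(1/asin(sqrt(2)*_y), (_y, v(x))) = C1 + sqrt(3)*x


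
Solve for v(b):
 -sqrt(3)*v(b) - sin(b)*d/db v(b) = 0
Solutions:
 v(b) = C1*(cos(b) + 1)^(sqrt(3)/2)/(cos(b) - 1)^(sqrt(3)/2)


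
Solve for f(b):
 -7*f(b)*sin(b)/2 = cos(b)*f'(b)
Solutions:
 f(b) = C1*cos(b)^(7/2)


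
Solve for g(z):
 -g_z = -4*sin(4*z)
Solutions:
 g(z) = C1 - cos(4*z)


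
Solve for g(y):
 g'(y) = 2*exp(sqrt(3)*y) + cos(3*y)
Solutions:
 g(y) = C1 + 2*sqrt(3)*exp(sqrt(3)*y)/3 + sin(3*y)/3


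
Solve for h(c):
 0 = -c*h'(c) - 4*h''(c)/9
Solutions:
 h(c) = C1 + C2*erf(3*sqrt(2)*c/4)


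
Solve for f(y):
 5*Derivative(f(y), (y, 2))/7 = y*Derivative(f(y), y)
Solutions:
 f(y) = C1 + C2*erfi(sqrt(70)*y/10)


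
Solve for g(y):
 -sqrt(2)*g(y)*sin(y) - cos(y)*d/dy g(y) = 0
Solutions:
 g(y) = C1*cos(y)^(sqrt(2))


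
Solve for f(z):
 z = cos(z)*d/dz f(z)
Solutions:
 f(z) = C1 + Integral(z/cos(z), z)


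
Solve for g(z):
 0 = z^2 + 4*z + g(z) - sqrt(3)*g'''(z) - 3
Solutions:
 g(z) = C3*exp(3^(5/6)*z/3) - z^2 - 4*z + (C1*sin(3^(1/3)*z/2) + C2*cos(3^(1/3)*z/2))*exp(-3^(5/6)*z/6) + 3


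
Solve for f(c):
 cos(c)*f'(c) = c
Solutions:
 f(c) = C1 + Integral(c/cos(c), c)


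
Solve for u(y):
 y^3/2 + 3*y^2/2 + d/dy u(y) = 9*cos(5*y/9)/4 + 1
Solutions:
 u(y) = C1 - y^4/8 - y^3/2 + y + 81*sin(5*y/9)/20


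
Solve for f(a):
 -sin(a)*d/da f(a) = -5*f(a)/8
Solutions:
 f(a) = C1*(cos(a) - 1)^(5/16)/(cos(a) + 1)^(5/16)


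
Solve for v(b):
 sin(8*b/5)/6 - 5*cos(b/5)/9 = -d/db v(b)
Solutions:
 v(b) = C1 + 25*sin(b/5)/9 + 5*cos(8*b/5)/48


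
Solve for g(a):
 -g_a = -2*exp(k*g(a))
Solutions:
 g(a) = Piecewise((log(-1/(C1*k + 2*a*k))/k, Ne(k, 0)), (nan, True))
 g(a) = Piecewise((C1 + 2*a, Eq(k, 0)), (nan, True))


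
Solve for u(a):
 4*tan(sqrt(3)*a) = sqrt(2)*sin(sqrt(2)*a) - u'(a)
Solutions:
 u(a) = C1 + 4*sqrt(3)*log(cos(sqrt(3)*a))/3 - cos(sqrt(2)*a)


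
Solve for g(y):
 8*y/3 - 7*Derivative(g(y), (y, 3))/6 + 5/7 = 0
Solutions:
 g(y) = C1 + C2*y + C3*y^2 + 2*y^4/21 + 5*y^3/49


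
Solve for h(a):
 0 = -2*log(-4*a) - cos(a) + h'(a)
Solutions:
 h(a) = C1 + 2*a*log(-a) - 2*a + 4*a*log(2) + sin(a)


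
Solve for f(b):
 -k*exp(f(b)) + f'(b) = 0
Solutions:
 f(b) = log(-1/(C1 + b*k))


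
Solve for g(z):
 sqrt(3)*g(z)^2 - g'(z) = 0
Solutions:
 g(z) = -1/(C1 + sqrt(3)*z)


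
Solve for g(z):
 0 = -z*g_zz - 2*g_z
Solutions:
 g(z) = C1 + C2/z


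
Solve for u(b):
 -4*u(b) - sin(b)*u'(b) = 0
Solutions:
 u(b) = C1*(cos(b)^2 + 2*cos(b) + 1)/(cos(b)^2 - 2*cos(b) + 1)


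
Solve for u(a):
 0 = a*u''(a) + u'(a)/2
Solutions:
 u(a) = C1 + C2*sqrt(a)


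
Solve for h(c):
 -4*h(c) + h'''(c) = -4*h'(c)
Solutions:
 h(c) = C1*exp(2^(1/3)*c*(-3*(1 + sqrt(129)/9)^(1/3) + 2*2^(1/3)/(1 + sqrt(129)/9)^(1/3))/6)*sin(sqrt(3)*c*(4/(2 + 2*sqrt(129)/9)^(1/3) + 3*(2 + 2*sqrt(129)/9)^(1/3))/6) + C2*exp(2^(1/3)*c*(-3*(1 + sqrt(129)/9)^(1/3) + 2*2^(1/3)/(1 + sqrt(129)/9)^(1/3))/6)*cos(sqrt(3)*c*(4/(2 + 2*sqrt(129)/9)^(1/3) + 3*(2 + 2*sqrt(129)/9)^(1/3))/6) + C3*exp(2^(1/3)*c*(-2*2^(1/3)/(3*(1 + sqrt(129)/9)^(1/3)) + (1 + sqrt(129)/9)^(1/3)))


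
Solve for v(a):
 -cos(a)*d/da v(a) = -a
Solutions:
 v(a) = C1 + Integral(a/cos(a), a)


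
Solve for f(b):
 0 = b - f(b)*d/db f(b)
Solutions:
 f(b) = -sqrt(C1 + b^2)
 f(b) = sqrt(C1 + b^2)


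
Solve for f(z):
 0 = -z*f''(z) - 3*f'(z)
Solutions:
 f(z) = C1 + C2/z^2


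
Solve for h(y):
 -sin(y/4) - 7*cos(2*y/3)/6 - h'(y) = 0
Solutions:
 h(y) = C1 - 7*sin(2*y/3)/4 + 4*cos(y/4)


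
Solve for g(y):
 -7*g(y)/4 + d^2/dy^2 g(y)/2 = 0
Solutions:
 g(y) = C1*exp(-sqrt(14)*y/2) + C2*exp(sqrt(14)*y/2)


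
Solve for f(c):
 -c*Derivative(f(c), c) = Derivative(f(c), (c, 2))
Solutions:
 f(c) = C1 + C2*erf(sqrt(2)*c/2)


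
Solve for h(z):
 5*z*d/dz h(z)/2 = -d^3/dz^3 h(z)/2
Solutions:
 h(z) = C1 + Integral(C2*airyai(-5^(1/3)*z) + C3*airybi(-5^(1/3)*z), z)


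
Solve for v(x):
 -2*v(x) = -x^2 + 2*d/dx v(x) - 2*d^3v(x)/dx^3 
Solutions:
 v(x) = C1*exp(-x*(2*18^(1/3)/(sqrt(69) + 9)^(1/3) + 12^(1/3)*(sqrt(69) + 9)^(1/3))/12)*sin(2^(1/3)*3^(1/6)*x*(-2^(1/3)*3^(2/3)*(sqrt(69) + 9)^(1/3) + 6/(sqrt(69) + 9)^(1/3))/12) + C2*exp(-x*(2*18^(1/3)/(sqrt(69) + 9)^(1/3) + 12^(1/3)*(sqrt(69) + 9)^(1/3))/12)*cos(2^(1/3)*3^(1/6)*x*(-2^(1/3)*3^(2/3)*(sqrt(69) + 9)^(1/3) + 6/(sqrt(69) + 9)^(1/3))/12) + C3*exp(x*(2*18^(1/3)/(sqrt(69) + 9)^(1/3) + 12^(1/3)*(sqrt(69) + 9)^(1/3))/6) + x^2/2 - x + 1


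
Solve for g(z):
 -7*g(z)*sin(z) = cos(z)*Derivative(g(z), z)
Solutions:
 g(z) = C1*cos(z)^7


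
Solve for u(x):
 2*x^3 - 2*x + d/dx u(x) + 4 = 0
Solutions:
 u(x) = C1 - x^4/2 + x^2 - 4*x


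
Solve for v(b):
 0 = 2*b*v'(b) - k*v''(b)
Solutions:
 v(b) = C1 + C2*erf(b*sqrt(-1/k))/sqrt(-1/k)


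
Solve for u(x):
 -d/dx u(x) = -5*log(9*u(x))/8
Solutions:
 -8*Integral(1/(log(_y) + 2*log(3)), (_y, u(x)))/5 = C1 - x


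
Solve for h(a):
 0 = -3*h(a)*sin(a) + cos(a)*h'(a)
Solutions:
 h(a) = C1/cos(a)^3


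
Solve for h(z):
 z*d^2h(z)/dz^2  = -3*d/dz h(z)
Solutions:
 h(z) = C1 + C2/z^2


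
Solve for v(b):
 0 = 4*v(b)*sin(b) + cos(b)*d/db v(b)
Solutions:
 v(b) = C1*cos(b)^4


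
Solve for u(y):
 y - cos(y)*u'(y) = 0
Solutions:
 u(y) = C1 + Integral(y/cos(y), y)


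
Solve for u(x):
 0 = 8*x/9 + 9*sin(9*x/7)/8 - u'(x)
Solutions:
 u(x) = C1 + 4*x^2/9 - 7*cos(9*x/7)/8


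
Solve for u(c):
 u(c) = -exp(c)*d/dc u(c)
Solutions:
 u(c) = C1*exp(exp(-c))


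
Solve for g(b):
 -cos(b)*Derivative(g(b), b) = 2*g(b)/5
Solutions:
 g(b) = C1*(sin(b) - 1)^(1/5)/(sin(b) + 1)^(1/5)


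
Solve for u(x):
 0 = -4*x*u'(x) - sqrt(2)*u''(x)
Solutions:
 u(x) = C1 + C2*erf(2^(1/4)*x)


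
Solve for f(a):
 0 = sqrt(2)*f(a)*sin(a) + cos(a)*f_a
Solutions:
 f(a) = C1*cos(a)^(sqrt(2))


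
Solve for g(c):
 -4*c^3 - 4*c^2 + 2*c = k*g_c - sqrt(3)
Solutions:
 g(c) = C1 - c^4/k - 4*c^3/(3*k) + c^2/k + sqrt(3)*c/k


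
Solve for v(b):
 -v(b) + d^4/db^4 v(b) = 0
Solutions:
 v(b) = C1*exp(-b) + C2*exp(b) + C3*sin(b) + C4*cos(b)


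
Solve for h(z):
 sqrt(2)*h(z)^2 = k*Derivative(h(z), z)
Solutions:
 h(z) = -k/(C1*k + sqrt(2)*z)


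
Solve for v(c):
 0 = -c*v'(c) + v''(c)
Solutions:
 v(c) = C1 + C2*erfi(sqrt(2)*c/2)


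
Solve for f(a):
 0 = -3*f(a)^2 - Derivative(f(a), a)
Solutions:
 f(a) = 1/(C1 + 3*a)


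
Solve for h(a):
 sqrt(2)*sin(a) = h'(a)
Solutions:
 h(a) = C1 - sqrt(2)*cos(a)


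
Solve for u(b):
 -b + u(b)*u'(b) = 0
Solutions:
 u(b) = -sqrt(C1 + b^2)
 u(b) = sqrt(C1 + b^2)


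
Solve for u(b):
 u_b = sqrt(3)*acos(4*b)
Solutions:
 u(b) = C1 + sqrt(3)*(b*acos(4*b) - sqrt(1 - 16*b^2)/4)


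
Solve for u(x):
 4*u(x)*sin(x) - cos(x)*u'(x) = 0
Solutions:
 u(x) = C1/cos(x)^4
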